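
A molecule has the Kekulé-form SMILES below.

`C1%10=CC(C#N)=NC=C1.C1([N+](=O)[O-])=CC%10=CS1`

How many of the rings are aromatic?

The SMILES encodes a six-membered ring of five carbons and one nitrogen with three alternating double bonds; a five-membered ring of four carbons and one sulfur, with two C=C double bonds.
The 6-membered ring with one nitrogen is fully conjugated (every ring atom contributes a p orbital); 3 ring double bonds give 6 π electrons. Since 6 = 4n+2 (n=1), it is aromatic (pyridine).
The 5-membered ring with one sulfur has a continuous p-orbital overlap around the ring; 2 ring double bonds (4 π electrons) plus a heteroatom lone pair (2) give 6 π electrons. 6 = 4(1)+2, so it is aromatic (thiophene).
2 of the 2 rings are aromatic. Total: 2.

2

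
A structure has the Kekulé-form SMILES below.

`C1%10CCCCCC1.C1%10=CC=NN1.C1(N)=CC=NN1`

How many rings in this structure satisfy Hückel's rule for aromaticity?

The SMILES encodes a seven-membered saturated carbon ring; a five-membered ring with two adjacent nitrogens (one bearing H, one in a double bond) and two double bonds; a five-membered ring with two adjacent nitrogens (one bearing H, one in a double bond) and two double bonds.
The 7-membered ring has only sp³ atoms, so it is not fully conjugated — not aromatic (cycloheptane).
The 5-membered ring with two adjacent nitrogens (one N–H, one =N–) is planar and fully conjugated; 2 ring double bonds (4 π electrons) plus a heteroatom lone pair (2) give 6 π electrons. 6 = 4(1)+2, so it is aromatic (pyrazole).
The second 5-membered ring with two adjacent nitrogens (one N–H, one =N–) has a continuous p-orbital overlap around the ring; 2 ring double bonds (4 π electrons) plus a heteroatom lone pair (2) give 6 π electrons. That satisfies 4n+2 with n=1, so it is aromatic (pyrazole).
2 of the 3 rings are aromatic. Total: 2.

2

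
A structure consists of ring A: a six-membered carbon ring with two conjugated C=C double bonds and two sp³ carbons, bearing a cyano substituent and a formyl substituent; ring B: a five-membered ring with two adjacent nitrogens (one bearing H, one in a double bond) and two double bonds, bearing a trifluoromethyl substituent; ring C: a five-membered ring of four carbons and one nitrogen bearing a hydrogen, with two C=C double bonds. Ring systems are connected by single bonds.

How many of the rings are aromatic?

2

Ring A has two sp³ carbons, so it is not fully conjugated — not aromatic (1,3-cyclohexadiene).
Ring B is planar and fully conjugated; 2 ring double bonds (4 π electrons) plus a heteroatom lone pair (2) give 6 π electrons. That satisfies 4n+2 with n=1, so ring B is aromatic (pyrazole).
Ring C is planar and fully conjugated; 2 ring double bonds (4 π electrons) plus a heteroatom lone pair (2) give 6 π electrons. Since 6 = 4n+2 (n=1), ring C is aromatic (pyrrole).
Aromatic: B, C. Total: 2.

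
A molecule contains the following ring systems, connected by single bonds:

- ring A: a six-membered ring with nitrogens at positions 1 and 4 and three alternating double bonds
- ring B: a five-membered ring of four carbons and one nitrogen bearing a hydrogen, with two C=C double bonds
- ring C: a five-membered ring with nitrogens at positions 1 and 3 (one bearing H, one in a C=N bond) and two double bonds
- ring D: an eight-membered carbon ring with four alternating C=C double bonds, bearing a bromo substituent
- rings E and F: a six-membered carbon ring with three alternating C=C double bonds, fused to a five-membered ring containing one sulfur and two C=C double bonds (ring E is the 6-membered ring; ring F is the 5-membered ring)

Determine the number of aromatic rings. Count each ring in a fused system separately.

5

Ring A has a continuous p-orbital overlap around the ring; 3 ring double bonds give 6 π electrons. Since 6 = 4n+2 (n=1), ring A is aromatic (pyrazine).
Ring B is planar and fully conjugated; 2 ring double bonds (4 π electrons) plus a heteroatom lone pair (2) give 6 π electrons. Since 6 = 4n+2 (n=1), ring B is aromatic (pyrrole).
Ring C has a continuous p-orbital overlap around the ring; 2 ring double bonds (4 π electrons) plus a heteroatom lone pair (2) give 6 π electrons. That satisfies 4n+2 with n=1, so ring C is aromatic (imidazole).
Ring D has only sp² ring atoms; a planar conformation would have a fully conjugated π system of 8 electrons. But 8 = 4(2), which is 4n not 4n+2, so ring D is not aromatic (cyclooctatetraene) — cyclooctatetraene distorts into a non-planar tub to avoid antiaromaticity.
Rings E and F form a fused bicyclic system (with one sulfur) with 9 sp² atoms and 10 π electrons from ring double bonds plus a heteroatom lone pair. 10 = 4(2)+2, so the system is aromatic and both rings count as aromatic (benzothiophene).
Aromatic: A, B, C, E, F. Total: 5.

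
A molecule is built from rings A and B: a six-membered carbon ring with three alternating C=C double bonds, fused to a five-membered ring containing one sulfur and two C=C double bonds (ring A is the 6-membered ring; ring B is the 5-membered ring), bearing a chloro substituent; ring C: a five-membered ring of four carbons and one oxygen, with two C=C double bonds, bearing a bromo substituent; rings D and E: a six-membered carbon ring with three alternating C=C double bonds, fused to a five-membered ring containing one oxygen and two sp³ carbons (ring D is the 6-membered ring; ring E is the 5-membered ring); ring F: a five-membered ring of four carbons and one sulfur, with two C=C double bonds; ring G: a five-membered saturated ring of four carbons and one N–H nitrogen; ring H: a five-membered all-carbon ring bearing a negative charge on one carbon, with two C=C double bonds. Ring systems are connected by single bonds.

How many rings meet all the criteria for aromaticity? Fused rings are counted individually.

Rings A and B form a fused bicyclic system (with one sulfur) with 9 sp² atoms and 10 π electrons from ring double bonds plus a heteroatom lone pair. 10 = 4(2)+2, so the system is aromatic and both rings count as aromatic (benzothiophene).
Ring C is planar and fully conjugated; 2 ring double bonds (4 π electrons) plus a heteroatom lone pair (2) give 6 π electrons. That satisfies 4n+2 with n=1, so ring C is aromatic (furan).
Ring D is planar and fully conjugated; 3 ring double bonds give 6 π electrons. 6 = 4(1)+2, so ring D is aromatic (benzene ring).
Ring E has two sp³ carbons, so it is not fully conjugated — not aromatic (oxolane ring).
Ring F is fully conjugated (every ring atom contributes a p orbital); 2 ring double bonds (4 π electrons) plus a heteroatom lone pair (2) give 6 π electrons. 6 = 4(1)+2, so ring F is aromatic (thiophene).
Ring G has only sp³ atoms, so it is not fully conjugated — not aromatic (pyrrolidine).
Ring H is planar and fully conjugated; 2 ring double bonds (4 π electrons) plus the carbanion lone pair (2) give 6 π electrons. Since 6 = 4n+2 (n=1), ring H is aromatic (cyclopentadienyl anion).
Aromatic: A, B, C, D, F, H. Total: 6.

6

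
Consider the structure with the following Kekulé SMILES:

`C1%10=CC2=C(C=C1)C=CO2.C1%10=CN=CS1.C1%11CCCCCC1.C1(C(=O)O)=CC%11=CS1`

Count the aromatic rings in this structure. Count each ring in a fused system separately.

4

The SMILES encodes a six-membered carbon ring with three alternating C=C double bonds, fused to a five-membered ring containing one oxygen and two C=C double bonds; a five-membered ring with a sulfur at position 1 and a nitrogen at position 3 (in a C=N bond), with two double bonds; a seven-membered saturated carbon ring; a five-membered ring of four carbons and one sulfur, with two C=C double bonds.
The fused 6/5-membered bicyclic (with one oxygen) is a single π system with 9 sp² atoms and 10 π electrons from ring double bonds plus a heteroatom lone pair. 10 = 4(2)+2, so the system is aromatic and both rings count as aromatic (benzofuran).
The 5-membered ring with one sulfur and one =N– is fully conjugated (every ring atom contributes a p orbital); 2 ring double bonds (4 π electrons) plus a heteroatom lone pair (2) give 6 π electrons. 6 = 4(1)+2, so it is aromatic (thiazole).
The 7-membered ring has only sp³ atoms, so it is not fully conjugated — not aromatic (cycloheptane).
The 5-membered ring with one sulfur has a continuous p-orbital overlap around the ring; 2 ring double bonds (4 π electrons) plus a heteroatom lone pair (2) give 6 π electrons. That satisfies 4n+2 with n=1, so it is aromatic (thiophene).
4 of the 5 rings are aromatic. Total: 4.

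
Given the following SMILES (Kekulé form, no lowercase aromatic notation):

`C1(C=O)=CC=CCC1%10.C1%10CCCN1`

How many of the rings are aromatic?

The SMILES encodes a six-membered carbon ring with two conjugated C=C double bonds and two sp³ carbons; a five-membered saturated ring of four carbons and one N–H nitrogen.
The 6-membered ring has two sp³ carbons, so it is not fully conjugated — not aromatic (1,3-cyclohexadiene).
The 5-membered ring with one N–H has only sp³ atoms, so it is not fully conjugated — not aromatic (pyrrolidine).
None of the rings are aromatic. Total: 0.

0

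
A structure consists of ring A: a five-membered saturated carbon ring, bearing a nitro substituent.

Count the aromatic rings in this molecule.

Ring A has only sp³ atoms, so it is not fully conjugated — not aromatic (cyclopentane).

0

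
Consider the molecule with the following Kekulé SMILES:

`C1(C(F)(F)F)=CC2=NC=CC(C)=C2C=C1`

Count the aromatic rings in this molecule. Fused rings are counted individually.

The SMILES encodes two fused six-membered rings, each with three alternating double bonds; one ring is all carbon and the other has one ring nitrogen.
The fused 6/6-membered bicyclic (with one nitrogen) is a single π system with 10 sp² atoms and 10 π electrons from ring double bonds. 10 = 4(2)+2, so the system is aromatic and both rings count as aromatic (quinoline).
2 of the 2 rings are aromatic. Total: 2.

2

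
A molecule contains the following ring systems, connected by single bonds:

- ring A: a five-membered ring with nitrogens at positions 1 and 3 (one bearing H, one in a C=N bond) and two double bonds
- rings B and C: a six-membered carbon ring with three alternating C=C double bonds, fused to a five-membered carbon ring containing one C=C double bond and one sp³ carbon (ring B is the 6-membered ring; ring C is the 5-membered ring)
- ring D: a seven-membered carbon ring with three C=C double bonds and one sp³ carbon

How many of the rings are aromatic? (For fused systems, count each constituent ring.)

Ring A is fully conjugated (every ring atom contributes a p orbital); 2 ring double bonds (4 π electrons) plus a heteroatom lone pair (2) give 6 π electrons. Since 6 = 4n+2 (n=1), ring A is aromatic (imidazole).
Ring B has a continuous p-orbital overlap around the ring; 3 ring double bonds give 6 π electrons. 6 = 4(1)+2, so ring B is aromatic (benzene ring).
Ring C has one sp³ carbon, so it is not fully conjugated — not aromatic (cyclopentene ring).
Ring D has one sp³ carbon, so it is not fully conjugated — not aromatic (cycloheptatriene).
Aromatic: A, B. Total: 2.

2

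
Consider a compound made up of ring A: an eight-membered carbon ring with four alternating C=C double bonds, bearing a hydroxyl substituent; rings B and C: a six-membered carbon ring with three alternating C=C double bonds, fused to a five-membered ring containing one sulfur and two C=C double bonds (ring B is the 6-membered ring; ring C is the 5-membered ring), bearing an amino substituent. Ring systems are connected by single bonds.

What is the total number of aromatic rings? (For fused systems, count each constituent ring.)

2

Ring A has only sp² ring atoms; a planar conformation would have a fully conjugated π system of 8 electrons. But 8 = 4(2), which is 4n not 4n+2, so ring A is not aromatic (cyclooctatetraene) — cyclooctatetraene distorts into a non-planar tub to avoid antiaromaticity.
Rings B and C form a fused bicyclic system (with one sulfur) with 9 sp² atoms and 10 π electrons from ring double bonds plus a heteroatom lone pair. 10 = 4(2)+2, so the system is aromatic and both rings count as aromatic (benzothiophene).
Aromatic: B, C. Total: 2.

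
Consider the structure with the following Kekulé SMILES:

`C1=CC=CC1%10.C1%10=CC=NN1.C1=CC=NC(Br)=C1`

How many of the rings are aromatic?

The SMILES encodes a five-membered carbon ring with two conjugated C=C double bonds and one sp³ carbon; a five-membered ring with two adjacent nitrogens (one bearing H, one in a double bond) and two double bonds; a six-membered ring of five carbons and one nitrogen with three alternating double bonds.
The 5-membered ring has one sp³ carbon, so it is not fully conjugated — not aromatic (cyclopentadiene).
The 5-membered ring with two adjacent nitrogens (one N–H, one =N–) is fully conjugated (every ring atom contributes a p orbital); 2 ring double bonds (4 π electrons) plus a heteroatom lone pair (2) give 6 π electrons. Since 6 = 4n+2 (n=1), it is aromatic (pyrazole).
The 6-membered ring with one nitrogen is fully conjugated (every ring atom contributes a p orbital); 3 ring double bonds give 6 π electrons. Since 6 = 4n+2 (n=1), it is aromatic (pyridine).
2 of the 3 rings are aromatic. Total: 2.

2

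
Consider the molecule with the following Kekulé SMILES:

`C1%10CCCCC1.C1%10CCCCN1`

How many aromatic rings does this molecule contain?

The SMILES encodes a six-membered saturated carbon ring; a six-membered saturated ring of five carbons and one N–H nitrogen.
The 6-membered ring has only sp³ atoms, so it is not fully conjugated — not aromatic (cyclohexane).
The 6-membered ring with one N–H has only sp³ atoms, so it is not fully conjugated — not aromatic (piperidine).
None of the rings are aromatic. Total: 0.

0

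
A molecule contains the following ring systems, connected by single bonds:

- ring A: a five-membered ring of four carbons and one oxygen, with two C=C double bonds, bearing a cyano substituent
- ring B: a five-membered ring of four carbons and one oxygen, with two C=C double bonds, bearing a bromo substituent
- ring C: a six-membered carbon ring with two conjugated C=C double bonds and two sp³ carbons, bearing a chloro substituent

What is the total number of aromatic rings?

2

Ring A is fully conjugated (every ring atom contributes a p orbital); 2 ring double bonds (4 π electrons) plus a heteroatom lone pair (2) give 6 π electrons. 6 = 4(1)+2, so ring A is aromatic (furan).
Ring B is planar and fully conjugated; 2 ring double bonds (4 π electrons) plus a heteroatom lone pair (2) give 6 π electrons. 6 = 4(1)+2, so ring B is aromatic (furan).
Ring C has two sp³ carbons, so it is not fully conjugated — not aromatic (1,3-cyclohexadiene).
Aromatic: A, B. Total: 2.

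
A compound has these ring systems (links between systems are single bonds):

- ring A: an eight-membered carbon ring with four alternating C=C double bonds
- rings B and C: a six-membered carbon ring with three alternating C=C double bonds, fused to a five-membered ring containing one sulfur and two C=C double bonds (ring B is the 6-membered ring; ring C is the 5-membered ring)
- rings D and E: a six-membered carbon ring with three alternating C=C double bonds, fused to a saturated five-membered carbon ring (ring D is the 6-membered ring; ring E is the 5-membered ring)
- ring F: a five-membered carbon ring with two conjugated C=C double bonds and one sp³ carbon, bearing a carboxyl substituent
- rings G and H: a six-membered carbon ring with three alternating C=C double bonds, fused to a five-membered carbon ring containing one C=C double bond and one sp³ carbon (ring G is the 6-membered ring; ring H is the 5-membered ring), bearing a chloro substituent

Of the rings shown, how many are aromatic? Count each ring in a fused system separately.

Ring A has only sp² ring atoms; a planar conformation would have a fully conjugated π system of 8 electrons. But 8 = 4(2), which is 4n not 4n+2, so ring A is not aromatic (cyclooctatetraene) — cyclooctatetraene distorts into a non-planar tub to avoid antiaromaticity.
Rings B and C form a fused bicyclic system (with one sulfur) with 9 sp² atoms and 10 π electrons from ring double bonds plus a heteroatom lone pair. 10 = 4(2)+2, so the system is aromatic and both rings count as aromatic (benzothiophene).
Ring D has a continuous p-orbital overlap around the ring; 3 ring double bonds give 6 π electrons. Since 6 = 4n+2 (n=1), ring D is aromatic (benzene ring).
Ring E has three sp³ carbons, so it is not fully conjugated — not aromatic (cyclopentane ring).
Ring F has one sp³ carbon, so it is not fully conjugated — not aromatic (cyclopentadiene).
Ring G has a continuous p-orbital overlap around the ring; 3 ring double bonds give 6 π electrons. That satisfies 4n+2 with n=1, so ring G is aromatic (benzene ring).
Ring H has one sp³ carbon, so it is not fully conjugated — not aromatic (cyclopentene ring).
Aromatic: B, C, D, G. Total: 4.

4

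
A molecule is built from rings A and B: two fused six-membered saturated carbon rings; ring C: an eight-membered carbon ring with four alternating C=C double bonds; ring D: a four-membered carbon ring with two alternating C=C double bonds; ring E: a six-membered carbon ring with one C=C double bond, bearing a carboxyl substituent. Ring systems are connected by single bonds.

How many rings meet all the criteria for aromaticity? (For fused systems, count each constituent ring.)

0

Ring A has only sp³ atoms, so it is not fully conjugated — not aromatic (cyclohexane ring).
Ring B has only sp³ atoms, so it is not fully conjugated — not aromatic (cyclohexane ring).
Ring C has only sp² ring atoms; a planar conformation would have a fully conjugated π system of 8 electrons. But 8 = 4(2), which is 4n not 4n+2, so ring C is not aromatic (cyclooctatetraene) — cyclooctatetraene distorts into a non-planar tub to avoid antiaromaticity.
Ring D has only sp² ring atoms; a planar conformation would have a fully conjugated π system of 4 electrons. But 4 = 4(1), which is 4n not 4n+2, so ring D is not aromatic (cyclobutadiene) — cyclobutadiene is antiaromatic and distorts to a rectangle.
Ring E has four sp³ carbons, so it is not fully conjugated — not aromatic (cyclohexene).
No ring is aromatic. Total: 0.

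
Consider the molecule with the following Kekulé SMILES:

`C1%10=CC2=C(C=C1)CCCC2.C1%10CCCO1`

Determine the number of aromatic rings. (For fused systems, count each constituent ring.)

The SMILES encodes a six-membered carbon ring with three alternating C=C double bonds, fused to a saturated six-membered carbon ring; a five-membered saturated ring of four carbons and one oxygen.
The 6-membered ring is planar and fully conjugated; 3 ring double bonds give 6 π electrons. That satisfies 4n+2 with n=1, so it is aromatic (benzene ring).
The second 6-membered ring has four sp³ carbons, so it is not fully conjugated — not aromatic (cyclohexane ring).
The 5-membered ring with one oxygen has only sp³ atoms, so it is not fully conjugated — not aromatic (tetrahydrofuran).
1 of the 3 rings is aromatic. Total: 1.

1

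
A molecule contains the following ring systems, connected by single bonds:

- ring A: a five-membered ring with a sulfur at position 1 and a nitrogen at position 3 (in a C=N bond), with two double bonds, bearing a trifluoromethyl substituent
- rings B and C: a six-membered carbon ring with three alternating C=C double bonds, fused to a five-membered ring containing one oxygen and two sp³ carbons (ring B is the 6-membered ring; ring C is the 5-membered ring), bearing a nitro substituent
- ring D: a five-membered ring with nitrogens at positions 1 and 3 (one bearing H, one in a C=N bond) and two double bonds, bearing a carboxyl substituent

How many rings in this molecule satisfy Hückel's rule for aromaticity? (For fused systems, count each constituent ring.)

3

Ring A is planar and fully conjugated; 2 ring double bonds (4 π electrons) plus a heteroatom lone pair (2) give 6 π electrons. That satisfies 4n+2 with n=1, so ring A is aromatic (thiazole).
Ring B is fully conjugated (every ring atom contributes a p orbital); 3 ring double bonds give 6 π electrons. Since 6 = 4n+2 (n=1), ring B is aromatic (benzene ring).
Ring C has two sp³ carbons, so it is not fully conjugated — not aromatic (oxolane ring).
Ring D is planar and fully conjugated; 2 ring double bonds (4 π electrons) plus a heteroatom lone pair (2) give 6 π electrons. 6 = 4(1)+2, so ring D is aromatic (imidazole).
Aromatic: A, B, D. Total: 3.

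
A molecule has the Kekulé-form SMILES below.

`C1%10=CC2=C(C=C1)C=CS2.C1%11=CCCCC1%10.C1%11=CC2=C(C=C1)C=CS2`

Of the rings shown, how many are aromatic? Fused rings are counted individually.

The SMILES encodes a six-membered carbon ring with three alternating C=C double bonds, fused to a five-membered ring containing one sulfur and two C=C double bonds; a six-membered carbon ring with one C=C double bond; a six-membered carbon ring with three alternating C=C double bonds, fused to a five-membered ring containing one sulfur and two C=C double bonds.
The fused 6/5-membered bicyclic (with one sulfur) is a single π system with 9 sp² atoms and 10 π electrons from ring double bonds plus a heteroatom lone pair. 10 = 4(2)+2, so the system is aromatic and both rings count as aromatic (benzothiophene).
The 6-membered ring has four sp³ carbons, so it is not fully conjugated — not aromatic (cyclohexene).
The fused 6/5-membered bicyclic (with one sulfur) is a single π system with 9 sp² atoms and 10 π electrons from ring double bonds plus a heteroatom lone pair. 10 = 4(2)+2, so the system is aromatic and both rings count as aromatic (benzothiophene).
4 of the 5 rings are aromatic. Total: 4.

4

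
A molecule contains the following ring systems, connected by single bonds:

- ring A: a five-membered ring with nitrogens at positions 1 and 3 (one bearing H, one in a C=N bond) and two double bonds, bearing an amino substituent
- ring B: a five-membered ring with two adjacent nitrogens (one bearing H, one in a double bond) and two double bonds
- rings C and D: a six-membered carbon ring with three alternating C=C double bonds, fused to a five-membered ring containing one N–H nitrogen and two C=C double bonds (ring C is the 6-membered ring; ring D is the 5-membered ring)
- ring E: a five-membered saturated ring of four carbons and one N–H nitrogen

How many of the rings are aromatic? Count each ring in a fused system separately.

4

Ring A is planar and fully conjugated; 2 ring double bonds (4 π electrons) plus a heteroatom lone pair (2) give 6 π electrons. That satisfies 4n+2 with n=1, so ring A is aromatic (imidazole).
Ring B is fully conjugated (every ring atom contributes a p orbital); 2 ring double bonds (4 π electrons) plus a heteroatom lone pair (2) give 6 π electrons. That satisfies 4n+2 with n=1, so ring B is aromatic (pyrazole).
Rings C and D form a fused bicyclic system (with one N–H) with 9 sp² atoms and 10 π electrons from ring double bonds plus a heteroatom lone pair. 10 = 4(2)+2, so the system is aromatic and both rings count as aromatic (indole).
Ring E has only sp³ atoms, so it is not fully conjugated — not aromatic (pyrrolidine).
Aromatic: A, B, C, D. Total: 4.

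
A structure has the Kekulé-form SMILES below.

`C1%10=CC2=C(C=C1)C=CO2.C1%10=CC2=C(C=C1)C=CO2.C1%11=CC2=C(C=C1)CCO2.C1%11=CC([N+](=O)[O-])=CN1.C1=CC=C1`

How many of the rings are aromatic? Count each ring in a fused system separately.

6

The SMILES encodes a six-membered carbon ring with three alternating C=C double bonds, fused to a five-membered ring containing one oxygen and two C=C double bonds; a six-membered carbon ring with three alternating C=C double bonds, fused to a five-membered ring containing one oxygen and two C=C double bonds; a six-membered carbon ring with three alternating C=C double bonds, fused to a five-membered ring containing one oxygen and two sp³ carbons; a five-membered ring of four carbons and one nitrogen bearing a hydrogen, with two C=C double bonds; a four-membered carbon ring with two alternating C=C double bonds.
The fused 6/5-membered bicyclic (with one oxygen) is a single π system with 9 sp² atoms and 10 π electrons from ring double bonds plus a heteroatom lone pair. 10 = 4(2)+2, so the system is aromatic and both rings count as aromatic (benzofuran).
The fused 6/5-membered bicyclic (with one oxygen) is a single π system with 9 sp² atoms and 10 π electrons from ring double bonds plus a heteroatom lone pair. 10 = 4(2)+2, so the system is aromatic and both rings count as aromatic (benzofuran).
The 6-membered ring is fully conjugated (every ring atom contributes a p orbital); 3 ring double bonds give 6 π electrons. 6 = 4(1)+2, so it is aromatic (benzene ring).
The 5-membered ring with one oxygen has two sp³ carbons, so it is not fully conjugated — not aromatic (oxolane ring).
The 5-membered ring with one N–H is fully conjugated (every ring atom contributes a p orbital); 2 ring double bonds (4 π electrons) plus a heteroatom lone pair (2) give 6 π electrons. 6 = 4(1)+2, so it is aromatic (pyrrole).
The 4-membered ring has only sp² ring atoms; a planar conformation would have a fully conjugated π system of 4 electrons. But 4 = 4(1), which is 4n not 4n+2, so it is not aromatic (cyclobutadiene) — cyclobutadiene is antiaromatic and distorts to a rectangle.
6 of the 8 rings are aromatic. Total: 6.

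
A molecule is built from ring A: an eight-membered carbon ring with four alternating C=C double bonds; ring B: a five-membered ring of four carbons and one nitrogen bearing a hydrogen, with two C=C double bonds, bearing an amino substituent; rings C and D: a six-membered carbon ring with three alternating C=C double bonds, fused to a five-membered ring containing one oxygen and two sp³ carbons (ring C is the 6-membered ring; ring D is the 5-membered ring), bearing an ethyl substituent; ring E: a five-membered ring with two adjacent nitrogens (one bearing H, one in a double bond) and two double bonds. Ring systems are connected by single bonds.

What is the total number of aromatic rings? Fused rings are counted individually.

3

Ring A has only sp² ring atoms; a planar conformation would have a fully conjugated π system of 8 electrons. But 8 = 4(2), which is 4n not 4n+2, so ring A is not aromatic (cyclooctatetraene) — cyclooctatetraene distorts into a non-planar tub to avoid antiaromaticity.
Ring B has a continuous p-orbital overlap around the ring; 2 ring double bonds (4 π electrons) plus a heteroatom lone pair (2) give 6 π electrons. Since 6 = 4n+2 (n=1), ring B is aromatic (pyrrole).
Ring C has a continuous p-orbital overlap around the ring; 3 ring double bonds give 6 π electrons. That satisfies 4n+2 with n=1, so ring C is aromatic (benzene ring).
Ring D has two sp³ carbons, so it is not fully conjugated — not aromatic (oxolane ring).
Ring E has a continuous p-orbital overlap around the ring; 2 ring double bonds (4 π electrons) plus a heteroatom lone pair (2) give 6 π electrons. 6 = 4(1)+2, so ring E is aromatic (pyrazole).
Aromatic: B, C, E. Total: 3.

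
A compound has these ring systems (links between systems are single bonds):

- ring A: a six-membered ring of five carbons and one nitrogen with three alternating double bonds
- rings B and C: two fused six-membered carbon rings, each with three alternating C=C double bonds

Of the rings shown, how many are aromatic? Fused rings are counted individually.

Ring A has a continuous p-orbital overlap around the ring; 3 ring double bonds give 6 π electrons. 6 = 4(1)+2, so ring A is aromatic (pyridine).
Rings B and C form a fused bicyclic system with 10 sp² atoms and 10 π electrons from ring double bonds. 10 = 4(2)+2, so the system is aromatic and both rings count as aromatic (naphthalene).
Aromatic: A, B, C. Total: 3.

3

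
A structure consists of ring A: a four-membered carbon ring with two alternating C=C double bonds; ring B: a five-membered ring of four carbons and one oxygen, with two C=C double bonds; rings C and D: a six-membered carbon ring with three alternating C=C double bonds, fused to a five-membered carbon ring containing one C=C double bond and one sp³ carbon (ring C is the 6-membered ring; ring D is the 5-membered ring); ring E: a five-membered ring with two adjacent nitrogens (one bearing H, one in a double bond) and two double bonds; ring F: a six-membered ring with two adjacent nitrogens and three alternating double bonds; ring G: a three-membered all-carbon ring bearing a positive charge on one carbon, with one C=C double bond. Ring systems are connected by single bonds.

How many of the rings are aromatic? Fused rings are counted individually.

Ring A has only sp² ring atoms; a planar conformation would have a fully conjugated π system of 4 electrons. But 4 = 4(1), which is 4n not 4n+2, so ring A is not aromatic (cyclobutadiene) — cyclobutadiene is antiaromatic and distorts to a rectangle.
Ring B is planar and fully conjugated; 2 ring double bonds (4 π electrons) plus a heteroatom lone pair (2) give 6 π electrons. Since 6 = 4n+2 (n=1), ring B is aromatic (furan).
Ring C is fully conjugated (every ring atom contributes a p orbital); 3 ring double bonds give 6 π electrons. 6 = 4(1)+2, so ring C is aromatic (benzene ring).
Ring D has one sp³ carbon, so it is not fully conjugated — not aromatic (cyclopentene ring).
Ring E is planar and fully conjugated; 2 ring double bonds (4 π electrons) plus a heteroatom lone pair (2) give 6 π electrons. Since 6 = 4n+2 (n=1), ring E is aromatic (pyrazole).
Ring F is fully conjugated (every ring atom contributes a p orbital); 3 ring double bonds give 6 π electrons. That satisfies 4n+2 with n=1, so ring F is aromatic (pyridazine).
Ring G is planar and fully conjugated; 1 ring double bond (2 π electrons) plus the carbocation's empty p orbital (0, but keeps the ring conjugated) give 2 π electrons. Since 2 = 4n+2 (n=0), ring G is aromatic (cyclopropenyl cation).
Aromatic: B, C, E, F, G. Total: 5.

5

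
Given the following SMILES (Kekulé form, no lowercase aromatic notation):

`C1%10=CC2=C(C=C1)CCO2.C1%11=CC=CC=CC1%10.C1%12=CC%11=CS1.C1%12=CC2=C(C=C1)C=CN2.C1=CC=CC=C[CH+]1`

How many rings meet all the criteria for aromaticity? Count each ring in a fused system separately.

The SMILES encodes a six-membered carbon ring with three alternating C=C double bonds, fused to a five-membered ring containing one oxygen and two sp³ carbons; a seven-membered carbon ring with three C=C double bonds and one sp³ carbon; a five-membered ring of four carbons and one sulfur, with two C=C double bonds; a six-membered carbon ring with three alternating C=C double bonds, fused to a five-membered ring containing one N–H nitrogen and two C=C double bonds; a seven-membered all-carbon ring bearing a positive charge on one carbon, with three C=C double bonds.
The 6-membered ring has a continuous p-orbital overlap around the ring; 3 ring double bonds give 6 π electrons. That satisfies 4n+2 with n=1, so it is aromatic (benzene ring).
The 5-membered ring with one oxygen has two sp³ carbons, so it is not fully conjugated — not aromatic (oxolane ring).
The 7-membered ring has one sp³ carbon, so it is not fully conjugated — not aromatic (cycloheptatriene).
The 5-membered ring with one sulfur has a continuous p-orbital overlap around the ring; 2 ring double bonds (4 π electrons) plus a heteroatom lone pair (2) give 6 π electrons. That satisfies 4n+2 with n=1, so it is aromatic (thiophene).
The fused 6/5-membered bicyclic (with one N–H) is a single π system with 9 sp² atoms and 10 π electrons from ring double bonds plus a heteroatom lone pair. 10 = 4(2)+2, so the system is aromatic and both rings count as aromatic (indole).
The second 7-membered ring is planar and fully conjugated; 3 ring double bonds (6 π electrons) plus the carbocation's empty p orbital (0, but keeps the ring conjugated) give 6 π electrons. Since 6 = 4n+2 (n=1), it is aromatic (tropylium cation).
5 of the 7 rings are aromatic. Total: 5.

5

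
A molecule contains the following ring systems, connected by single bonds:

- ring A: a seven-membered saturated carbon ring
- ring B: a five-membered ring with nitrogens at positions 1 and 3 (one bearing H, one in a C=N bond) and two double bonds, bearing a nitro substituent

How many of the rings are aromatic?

1

Ring A has only sp³ atoms, so it is not fully conjugated — not aromatic (cycloheptane).
Ring B has a continuous p-orbital overlap around the ring; 2 ring double bonds (4 π electrons) plus a heteroatom lone pair (2) give 6 π electrons. Since 6 = 4n+2 (n=1), ring B is aromatic (imidazole).
Aromatic: B. Total: 1.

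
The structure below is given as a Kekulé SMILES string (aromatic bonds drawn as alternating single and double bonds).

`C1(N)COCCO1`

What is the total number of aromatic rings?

0

The SMILES encodes a six-membered saturated ring with oxygens at positions 1 and 4.
The 6-membered ring with two oxygens (1,4) has only sp³ atoms, so it is not fully conjugated — not aromatic (1,4-dioxane).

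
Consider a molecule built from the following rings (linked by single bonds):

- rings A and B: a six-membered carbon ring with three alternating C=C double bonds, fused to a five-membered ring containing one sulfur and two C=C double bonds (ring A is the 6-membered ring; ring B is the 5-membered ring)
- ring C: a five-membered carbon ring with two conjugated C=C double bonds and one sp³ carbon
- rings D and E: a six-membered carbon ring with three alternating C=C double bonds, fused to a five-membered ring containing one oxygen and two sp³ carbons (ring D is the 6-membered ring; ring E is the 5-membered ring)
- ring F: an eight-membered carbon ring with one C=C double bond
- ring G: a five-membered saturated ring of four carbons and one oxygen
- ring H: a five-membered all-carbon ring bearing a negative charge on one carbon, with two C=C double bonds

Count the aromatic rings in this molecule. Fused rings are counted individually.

Rings A and B form a fused bicyclic system (with one sulfur) with 9 sp² atoms and 10 π electrons from ring double bonds plus a heteroatom lone pair. 10 = 4(2)+2, so the system is aromatic and both rings count as aromatic (benzothiophene).
Ring C has one sp³ carbon, so it is not fully conjugated — not aromatic (cyclopentadiene).
Ring D is planar and fully conjugated; 3 ring double bonds give 6 π electrons. Since 6 = 4n+2 (n=1), ring D is aromatic (benzene ring).
Ring E has two sp³ carbons, so it is not fully conjugated — not aromatic (oxolane ring).
Ring F has six sp³ carbons, so it is not fully conjugated — not aromatic (cyclooctene).
Ring G has only sp³ atoms, so it is not fully conjugated — not aromatic (tetrahydrofuran).
Ring H has a continuous p-orbital overlap around the ring; 2 ring double bonds (4 π electrons) plus the carbanion lone pair (2) give 6 π electrons. Since 6 = 4n+2 (n=1), ring H is aromatic (cyclopentadienyl anion).
Aromatic: A, B, D, H. Total: 4.

4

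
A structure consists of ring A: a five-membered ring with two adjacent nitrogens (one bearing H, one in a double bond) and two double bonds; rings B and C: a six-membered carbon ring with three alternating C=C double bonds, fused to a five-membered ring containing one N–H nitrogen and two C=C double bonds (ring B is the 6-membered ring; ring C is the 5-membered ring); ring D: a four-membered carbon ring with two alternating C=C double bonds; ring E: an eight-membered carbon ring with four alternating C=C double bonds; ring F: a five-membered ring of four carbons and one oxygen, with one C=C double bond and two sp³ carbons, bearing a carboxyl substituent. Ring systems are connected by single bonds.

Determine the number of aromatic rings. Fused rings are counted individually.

Ring A is fully conjugated (every ring atom contributes a p orbital); 2 ring double bonds (4 π electrons) plus a heteroatom lone pair (2) give 6 π electrons. 6 = 4(1)+2, so ring A is aromatic (pyrazole).
Rings B and C form a fused bicyclic system (with one N–H) with 9 sp² atoms and 10 π electrons from ring double bonds plus a heteroatom lone pair. 10 = 4(2)+2, so the system is aromatic and both rings count as aromatic (indole).
Ring D has only sp² ring atoms; a planar conformation would have a fully conjugated π system of 4 electrons. But 4 = 4(1), which is 4n not 4n+2, so ring D is not aromatic (cyclobutadiene) — cyclobutadiene is antiaromatic and distorts to a rectangle.
Ring E has only sp² ring atoms; a planar conformation would have a fully conjugated π system of 8 electrons. But 8 = 4(2), which is 4n not 4n+2, so ring E is not aromatic (cyclooctatetraene) — cyclooctatetraene distorts into a non-planar tub to avoid antiaromaticity.
Ring F has two sp³ carbons, so it is not fully conjugated — not aromatic (2,3-dihydrofuran).
Aromatic: A, B, C. Total: 3.

3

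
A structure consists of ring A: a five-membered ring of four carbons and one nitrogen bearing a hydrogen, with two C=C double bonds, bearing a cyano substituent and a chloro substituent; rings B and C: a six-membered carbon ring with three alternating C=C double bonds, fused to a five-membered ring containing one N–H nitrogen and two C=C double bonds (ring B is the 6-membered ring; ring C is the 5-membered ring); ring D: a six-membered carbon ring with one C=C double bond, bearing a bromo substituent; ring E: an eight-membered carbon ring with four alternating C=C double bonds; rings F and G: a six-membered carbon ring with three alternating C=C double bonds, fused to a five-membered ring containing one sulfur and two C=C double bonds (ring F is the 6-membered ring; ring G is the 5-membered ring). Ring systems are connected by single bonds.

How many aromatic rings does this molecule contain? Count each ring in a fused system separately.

Ring A is fully conjugated (every ring atom contributes a p orbital); 2 ring double bonds (4 π electrons) plus a heteroatom lone pair (2) give 6 π electrons. Since 6 = 4n+2 (n=1), ring A is aromatic (pyrrole).
Rings B and C form a fused bicyclic system (with one N–H) with 9 sp² atoms and 10 π electrons from ring double bonds plus a heteroatom lone pair. 10 = 4(2)+2, so the system is aromatic and both rings count as aromatic (indole).
Ring D has four sp³ carbons, so it is not fully conjugated — not aromatic (cyclohexene).
Ring E has only sp² ring atoms; a planar conformation would have a fully conjugated π system of 8 electrons. But 8 = 4(2), which is 4n not 4n+2, so ring E is not aromatic (cyclooctatetraene) — cyclooctatetraene distorts into a non-planar tub to avoid antiaromaticity.
Rings F and G form a fused bicyclic system (with one sulfur) with 9 sp² atoms and 10 π electrons from ring double bonds plus a heteroatom lone pair. 10 = 4(2)+2, so the system is aromatic and both rings count as aromatic (benzothiophene).
Aromatic: A, B, C, F, G. Total: 5.

5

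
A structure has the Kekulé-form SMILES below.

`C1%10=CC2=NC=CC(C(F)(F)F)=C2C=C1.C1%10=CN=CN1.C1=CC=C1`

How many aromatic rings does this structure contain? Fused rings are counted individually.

The SMILES encodes two fused six-membered rings, each with three alternating double bonds; one ring is all carbon and the other has one ring nitrogen; a five-membered ring with nitrogens at positions 1 and 3 (one bearing H, one in a C=N bond) and two double bonds; a four-membered carbon ring with two alternating C=C double bonds.
The fused 6/6-membered bicyclic (with one nitrogen) is a single π system with 10 sp² atoms and 10 π electrons from ring double bonds. 10 = 4(2)+2, so the system is aromatic and both rings count as aromatic (quinoline).
The 5-membered ring with two nitrogens (one N–H, one =N–) is planar and fully conjugated; 2 ring double bonds (4 π electrons) plus a heteroatom lone pair (2) give 6 π electrons. That satisfies 4n+2 with n=1, so it is aromatic (imidazole).
The 4-membered ring has only sp² ring atoms; a planar conformation would have a fully conjugated π system of 4 electrons. But 4 = 4(1), which is 4n not 4n+2, so it is not aromatic (cyclobutadiene) — cyclobutadiene is antiaromatic and distorts to a rectangle.
3 of the 4 rings are aromatic. Total: 3.

3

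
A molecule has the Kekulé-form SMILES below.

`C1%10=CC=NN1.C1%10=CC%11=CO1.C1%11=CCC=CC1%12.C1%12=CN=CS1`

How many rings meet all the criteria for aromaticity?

The SMILES encodes a five-membered ring with two adjacent nitrogens (one bearing H, one in a double bond) and two double bonds; a five-membered ring of four carbons and one oxygen, with two C=C double bonds; a six-membered carbon ring with two isolated C=C double bonds and two sp³ carbons; a five-membered ring with a sulfur at position 1 and a nitrogen at position 3 (in a C=N bond), with two double bonds.
The 5-membered ring with two adjacent nitrogens (one N–H, one =N–) is fully conjugated (every ring atom contributes a p orbital); 2 ring double bonds (4 π electrons) plus a heteroatom lone pair (2) give 6 π electrons. 6 = 4(1)+2, so it is aromatic (pyrazole).
The 5-membered ring with one oxygen is planar and fully conjugated; 2 ring double bonds (4 π electrons) plus a heteroatom lone pair (2) give 6 π electrons. Since 6 = 4n+2 (n=1), it is aromatic (furan).
The 6-membered ring has two sp³ carbons, so it is not fully conjugated — not aromatic (1,4-cyclohexadiene).
The 5-membered ring with one sulfur and one =N– has a continuous p-orbital overlap around the ring; 2 ring double bonds (4 π electrons) plus a heteroatom lone pair (2) give 6 π electrons. Since 6 = 4n+2 (n=1), it is aromatic (thiazole).
3 of the 4 rings are aromatic. Total: 3.

3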